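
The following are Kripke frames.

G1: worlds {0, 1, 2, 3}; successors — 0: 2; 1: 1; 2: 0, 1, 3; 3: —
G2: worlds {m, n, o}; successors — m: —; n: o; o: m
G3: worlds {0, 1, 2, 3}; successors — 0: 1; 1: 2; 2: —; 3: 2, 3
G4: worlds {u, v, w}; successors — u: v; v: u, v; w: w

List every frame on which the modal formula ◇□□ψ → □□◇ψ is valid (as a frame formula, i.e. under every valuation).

This is the axiom for a generalized confluence (Geach) condition; its first-order frame correspondent is ∀x ∀y ∀z ((xRy ∧ xR²z) → ∃w (yR²w ∧ zRw)).
G1: fails — 0R2, 0R²3 but no w with 2R²w and 3Rw.
G2: fails — nRo, nR²m but no w with oR²w and mRw.
G3: fails — 0R1, 0R²2 but no w with 1R²w and 2Rw.
G4: holds.

G4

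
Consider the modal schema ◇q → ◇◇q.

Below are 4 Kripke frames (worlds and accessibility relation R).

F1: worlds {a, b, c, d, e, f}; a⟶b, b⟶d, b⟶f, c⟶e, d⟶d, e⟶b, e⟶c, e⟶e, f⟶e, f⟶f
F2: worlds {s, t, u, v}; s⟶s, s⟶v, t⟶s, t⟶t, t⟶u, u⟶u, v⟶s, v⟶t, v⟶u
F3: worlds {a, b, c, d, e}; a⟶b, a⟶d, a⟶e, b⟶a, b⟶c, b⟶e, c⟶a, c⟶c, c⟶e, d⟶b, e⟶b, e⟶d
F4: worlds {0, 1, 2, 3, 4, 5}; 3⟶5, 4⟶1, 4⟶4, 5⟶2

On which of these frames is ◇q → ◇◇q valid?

F2

The schema corresponds to a generalized confluence (Geach) condition: ∀x ∀y (xRy → ∃w (y = w ∧ xR²w)).
F1: fails — aRb but no w with b=w and aR²w.
F2: holds.
F3: fails — dRb but no w with b=w and dR²w.
F4: fails — 3R5 but no w with 5=w and 3R²w.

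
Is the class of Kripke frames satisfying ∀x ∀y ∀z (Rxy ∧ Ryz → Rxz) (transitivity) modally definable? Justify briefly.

Yes: it is transitivity, defined by the 4 schema □q → □□q.
Suppose □q→□□q is valid. Take Rxy, Ryz and set V(q)={w : Rxw}. Then □q at x, so □□q at x, so □q at y, so q at z, i.e. Rxz.

Definable; □q → □□q defines it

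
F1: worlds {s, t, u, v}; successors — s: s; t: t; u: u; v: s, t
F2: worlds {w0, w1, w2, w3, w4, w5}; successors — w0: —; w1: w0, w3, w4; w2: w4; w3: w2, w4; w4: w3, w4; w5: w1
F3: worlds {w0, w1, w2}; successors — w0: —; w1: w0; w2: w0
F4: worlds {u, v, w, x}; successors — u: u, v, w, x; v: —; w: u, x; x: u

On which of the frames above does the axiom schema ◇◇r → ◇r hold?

Frame correspondent (Sahlqvist): ∀x ∀y ∀z (Rxy ∧ Ryz → Rxz) — i.e. transitivity.
F1: condition met.
F2: fails — Rw2w4 and Rw4w3 but not Rw2w3.
F3: condition met.
F4: fails — Rwu and Ruv but not Rwv.
Valid on: F1, F3.

F1, F3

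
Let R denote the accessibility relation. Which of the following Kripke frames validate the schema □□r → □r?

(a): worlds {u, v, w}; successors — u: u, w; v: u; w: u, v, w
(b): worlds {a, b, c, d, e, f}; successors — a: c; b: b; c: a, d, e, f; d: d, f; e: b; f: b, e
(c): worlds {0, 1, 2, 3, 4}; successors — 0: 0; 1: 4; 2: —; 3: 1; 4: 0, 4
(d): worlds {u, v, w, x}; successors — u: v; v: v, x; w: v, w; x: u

The schema corresponds to density: ∀x ∀y (Rxy → ∃z (Rxz ∧ Rzy)).
(a): ✓.
(b): fails — Rac but no z with Raz and Rzc.
(c): fails — R31 but no z with R3z and Rz1.
(d): fails — Rxu but no z with Rxz and Rzu.
Valid on: (a).

(a)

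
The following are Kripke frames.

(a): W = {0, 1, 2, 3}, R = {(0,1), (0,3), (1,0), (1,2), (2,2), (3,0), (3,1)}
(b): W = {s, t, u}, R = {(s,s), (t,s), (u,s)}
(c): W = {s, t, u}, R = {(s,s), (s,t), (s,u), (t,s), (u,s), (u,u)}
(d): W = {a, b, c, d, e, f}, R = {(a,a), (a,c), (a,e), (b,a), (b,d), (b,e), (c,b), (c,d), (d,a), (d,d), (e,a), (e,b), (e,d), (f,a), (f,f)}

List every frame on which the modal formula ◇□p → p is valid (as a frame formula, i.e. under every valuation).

The schema corresponds to symmetry: ∀x ∀y (Rxy → Ryx).
(a): fails — R31 but not R13.
(b): fails — Rus but not Rsu.
(c): ✓.
(d): fails — Rcd but not Rdc.

(c)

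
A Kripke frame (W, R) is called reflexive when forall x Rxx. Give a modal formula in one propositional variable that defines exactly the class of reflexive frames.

□s → s

The condition is reflexivity. The T schema □s → s defines it.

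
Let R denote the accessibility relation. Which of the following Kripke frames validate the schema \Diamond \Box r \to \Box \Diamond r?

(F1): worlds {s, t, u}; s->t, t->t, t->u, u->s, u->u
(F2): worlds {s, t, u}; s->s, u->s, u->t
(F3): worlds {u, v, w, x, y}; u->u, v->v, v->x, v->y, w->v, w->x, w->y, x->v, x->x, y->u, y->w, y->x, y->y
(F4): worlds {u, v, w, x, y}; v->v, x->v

Frame correspondent (Sahlqvist): \forall x \forall y \forall z (Rxy \wedge Rxz \to \exists w (Ryw \wedge Rzw)) — i.e. convergence.
(F1): fails — Ruu and Rus but u and s have no common successor.
(F2): fails — Rus and Rut but s and t have no common successor.
(F3): fails — Ryx and Ryu but x and u have no common successor.
(F4): satisfies the condition.

(F4)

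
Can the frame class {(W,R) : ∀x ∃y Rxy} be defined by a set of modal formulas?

Yes, by □p → ◇p

Yes: it is seriality, defined by the D schema □p → ◇p.
Suppose □p→◇p is valid. At any x set V(p)=W. Then □p at x, so ◇p at x, so x has a successor.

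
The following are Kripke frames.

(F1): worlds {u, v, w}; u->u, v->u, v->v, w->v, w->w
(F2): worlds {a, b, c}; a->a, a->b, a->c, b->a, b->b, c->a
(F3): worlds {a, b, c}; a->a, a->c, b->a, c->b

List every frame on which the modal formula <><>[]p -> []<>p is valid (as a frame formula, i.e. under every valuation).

(F2)

Frame correspondent (Sahlqvist): forall x forall y forall z ((x R^2 y & xRz) -> exists w (yRw & zRw)) — i.e. a generalized confluence (Geach) condition.
(F1): fails — wR²u, wRw but no t with uRt and wRt.
(F2): satisfies the condition.
(F3): fails — aR²a, aRc but no w with aRw and cRw.
Valid on: (F2).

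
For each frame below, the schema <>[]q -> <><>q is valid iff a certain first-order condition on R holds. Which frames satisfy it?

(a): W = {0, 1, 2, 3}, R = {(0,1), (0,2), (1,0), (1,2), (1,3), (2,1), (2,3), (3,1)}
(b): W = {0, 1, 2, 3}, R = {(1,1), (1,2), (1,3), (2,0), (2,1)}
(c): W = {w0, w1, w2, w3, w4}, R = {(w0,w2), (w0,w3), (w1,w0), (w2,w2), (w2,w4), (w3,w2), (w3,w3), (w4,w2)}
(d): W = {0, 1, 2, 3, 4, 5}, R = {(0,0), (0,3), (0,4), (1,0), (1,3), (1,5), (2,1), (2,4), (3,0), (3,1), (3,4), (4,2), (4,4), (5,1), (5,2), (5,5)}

(a), (c), (d)

Frame correspondent (Sahlqvist): forall x forall y (xRy -> exists w (yRw & x R^2 w)) — i.e. a generalized confluence (Geach) condition.
(a): ✓.
(b): fails — 1R3 but no w with 3Rw and 1R²w.
(c): ✓.
(d): ✓.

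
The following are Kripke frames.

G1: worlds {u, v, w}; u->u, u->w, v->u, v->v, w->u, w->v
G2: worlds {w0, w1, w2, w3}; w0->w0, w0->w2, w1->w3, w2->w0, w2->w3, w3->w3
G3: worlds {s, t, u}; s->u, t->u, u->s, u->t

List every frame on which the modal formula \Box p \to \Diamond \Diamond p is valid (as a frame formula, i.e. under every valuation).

G1, G2

This is the axiom for a generalized confluence (Geach) condition; its first-order frame correspondent is \forall x \exists w (xRw \wedge x R^2 w).
G1: condition met.
G2: condition met.
G3: fails — at s but no w with sRw and sR²w.
Valid on: G1, G2.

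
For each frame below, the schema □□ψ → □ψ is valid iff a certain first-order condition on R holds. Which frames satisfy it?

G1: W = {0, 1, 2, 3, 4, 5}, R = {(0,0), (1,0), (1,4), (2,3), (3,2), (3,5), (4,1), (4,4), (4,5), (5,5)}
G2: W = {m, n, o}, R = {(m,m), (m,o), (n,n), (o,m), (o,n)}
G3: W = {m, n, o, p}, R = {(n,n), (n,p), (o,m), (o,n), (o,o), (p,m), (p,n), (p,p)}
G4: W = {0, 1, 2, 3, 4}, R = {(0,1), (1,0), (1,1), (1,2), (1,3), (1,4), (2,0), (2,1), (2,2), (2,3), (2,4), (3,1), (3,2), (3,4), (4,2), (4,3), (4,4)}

The schema corresponds to density: ∀x ∀y (Rxy → ∃z (Rxz ∧ Rzy)).
G1: fails — R32 but no z with R3z and Rz2.
G2: holds.
G3: holds.
G4: holds.

G2, G3, G4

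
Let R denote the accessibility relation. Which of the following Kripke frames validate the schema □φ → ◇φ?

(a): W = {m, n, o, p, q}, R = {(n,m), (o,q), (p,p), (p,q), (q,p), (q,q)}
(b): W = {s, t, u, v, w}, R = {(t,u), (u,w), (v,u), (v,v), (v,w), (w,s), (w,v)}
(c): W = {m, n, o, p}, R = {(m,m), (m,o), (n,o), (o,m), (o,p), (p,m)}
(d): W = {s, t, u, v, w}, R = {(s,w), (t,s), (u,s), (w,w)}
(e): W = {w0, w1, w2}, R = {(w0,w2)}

This is the axiom for seriality; its first-order frame correspondent is ∀x ∃y Rxy.
(a): fails — world m has no successor.
(b): fails — world s has no successor.
(c): holds.
(d): fails — world v has no successor.
(e): fails — world w1 has no successor.
Valid on: (c).

(c)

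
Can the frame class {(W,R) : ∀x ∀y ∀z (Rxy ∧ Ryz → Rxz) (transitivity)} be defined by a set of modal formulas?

Yes — defined by □r → □□r

Yes: it is transitivity, defined by the 4 schema □r → □□r.
Suppose □r→□□r is valid. Take Rxy, Ryz and set V(r)={w : Rxw}. Then □r at x, so □□r at x, so □r at y, so r at z, i.e. Rxz.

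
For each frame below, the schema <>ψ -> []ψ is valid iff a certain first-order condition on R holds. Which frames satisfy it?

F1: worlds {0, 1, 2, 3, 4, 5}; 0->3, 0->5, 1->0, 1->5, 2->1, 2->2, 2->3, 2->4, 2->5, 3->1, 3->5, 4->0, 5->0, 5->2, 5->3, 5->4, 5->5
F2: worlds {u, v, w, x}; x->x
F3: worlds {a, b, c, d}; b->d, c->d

Frame correspondent (Sahlqvist): forall x forall y forall z (Rxy & Rxz -> y = z) — i.e. partial functionality.
F1: fails — 0 sees both 3 and 5.
F2: condition met.
F3: condition met.
Valid on: F2, F3.

F2, F3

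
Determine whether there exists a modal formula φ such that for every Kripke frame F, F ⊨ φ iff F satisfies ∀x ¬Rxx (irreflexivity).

Any modally definable frame class is closed under surjective bounded morphisms.
The 4-cycle (worlds 0,1,2,3 with 0→1→2→3→0) is irreflexive, and the map sending every world to a single reflexive point • is a surjective bounded morphism (forth: every edge maps to (•,•); back: every world has a successor). So any modal formula valid on the 4-cycle is also valid on the reflexive point, which is not irreflexive.
Hence irreflexivity is not modally definable.

Not definable by any modal formula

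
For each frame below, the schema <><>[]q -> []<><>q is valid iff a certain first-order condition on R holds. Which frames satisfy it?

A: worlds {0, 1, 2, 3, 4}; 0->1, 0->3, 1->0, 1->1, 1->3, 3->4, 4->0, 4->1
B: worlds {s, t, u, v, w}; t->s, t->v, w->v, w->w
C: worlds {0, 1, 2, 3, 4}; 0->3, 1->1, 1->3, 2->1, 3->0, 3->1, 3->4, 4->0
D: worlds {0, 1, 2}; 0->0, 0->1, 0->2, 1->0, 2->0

This is the axiom for a generalized confluence (Geach) condition; its first-order frame correspondent is forall x forall y forall z ((x R^2 y & xRz) -> exists w (yRw & z R^2 w)).
A: fails — 0R²3, 0R3 but no w with 3Rw and 3R²w.
B: fails — wR²v, wRv but no w* with vRw* and vR²w*.
C: fails — 3R²0, 3R0 but no w with 0Rw and 0R²w.
D: ✓.

D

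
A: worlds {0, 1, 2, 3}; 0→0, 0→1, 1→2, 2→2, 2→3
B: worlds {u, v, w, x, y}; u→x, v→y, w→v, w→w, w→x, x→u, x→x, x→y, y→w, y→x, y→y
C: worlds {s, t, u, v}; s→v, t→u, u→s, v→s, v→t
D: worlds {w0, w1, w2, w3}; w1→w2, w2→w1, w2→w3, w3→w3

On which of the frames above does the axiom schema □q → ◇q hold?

The schema corresponds to seriality: ∀x ∃y Rxy.
A: fails — world 3 has no successor.
B: holds.
C: holds.
D: fails — world w0 has no successor.

B, C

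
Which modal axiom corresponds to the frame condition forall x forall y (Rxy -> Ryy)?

A defining formula is □(□r → r) (the T□ axiom).
Suppose □(□r→r) is valid. Take Rxy and set V(r)={w : Ryw}. Then at y, □r holds; since □(□r→r) at x, □r→r at y, so r at y, i.e. Ryy.

□(□r → r)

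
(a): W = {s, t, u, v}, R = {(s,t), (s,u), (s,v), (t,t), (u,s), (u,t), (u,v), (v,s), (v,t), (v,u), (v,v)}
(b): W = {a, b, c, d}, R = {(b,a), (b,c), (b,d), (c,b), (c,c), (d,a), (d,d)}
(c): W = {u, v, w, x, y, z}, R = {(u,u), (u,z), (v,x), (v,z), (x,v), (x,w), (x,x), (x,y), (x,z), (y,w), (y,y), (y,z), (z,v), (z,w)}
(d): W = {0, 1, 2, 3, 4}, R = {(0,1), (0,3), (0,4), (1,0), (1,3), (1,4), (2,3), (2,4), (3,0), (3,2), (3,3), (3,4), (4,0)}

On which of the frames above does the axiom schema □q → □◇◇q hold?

Frame correspondent (Sahlqvist): ∀x ∀z (xRz → ∃w (xRw ∧ zR²w)) — i.e. a generalized confluence (Geach) condition.
(a): satisfies the condition.
(b): fails — bRa but no w with bRw and aR²w.
(c): fails — xRw but no t with xRt and wR²t.
(d): satisfies the condition.

(a), (d)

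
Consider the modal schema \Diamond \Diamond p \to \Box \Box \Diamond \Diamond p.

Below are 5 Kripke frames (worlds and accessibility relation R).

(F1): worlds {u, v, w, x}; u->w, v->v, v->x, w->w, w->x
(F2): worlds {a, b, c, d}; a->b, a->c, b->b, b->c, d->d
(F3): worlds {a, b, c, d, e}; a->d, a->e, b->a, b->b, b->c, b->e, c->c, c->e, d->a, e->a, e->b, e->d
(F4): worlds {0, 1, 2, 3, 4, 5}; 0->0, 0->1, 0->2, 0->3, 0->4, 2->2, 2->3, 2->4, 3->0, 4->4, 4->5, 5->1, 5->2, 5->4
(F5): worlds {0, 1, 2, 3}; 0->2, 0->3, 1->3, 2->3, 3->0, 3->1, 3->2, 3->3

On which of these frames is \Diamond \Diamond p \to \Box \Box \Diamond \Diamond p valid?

Frame correspondent (Sahlqvist): \forall x \forall y \forall z ((x R^2 y \wedge x R^2 z) \to \exists w (y = w \wedge z R^2 w)) — i.e. a generalized confluence (Geach) condition.
(F1): fails — uR²w, uR²x but no t with w=t and xR²t.
(F2): fails — aR²b, aR²c but no w with b=w and cR²w.
(F3): fails — aR²a, aR²d but no w with a=w and dR²w.
(F4): fails — 0R²0, 0R²1 but no w with 0=w and 1R²w.
(F5): satisfies the condition.
Valid on: (F5).

(F5)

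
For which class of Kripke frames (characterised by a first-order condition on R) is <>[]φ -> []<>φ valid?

This schema is the .2 axiom.
It corresponds to convergence: forall x forall y forall z (Rxy & Rxz -> exists w (Ryw & Rzw)).

Convergence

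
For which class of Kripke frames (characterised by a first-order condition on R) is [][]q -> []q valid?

Suppose □□q→□q is valid. Take Rxy and set V(q)={w : xR²w}. Then □□q at x, so □q at x, so q at y, i.e. ∃z(Rxz∧Rzy).

density: forall x forall y (Rxy -> exists z (Rxz & Rzy))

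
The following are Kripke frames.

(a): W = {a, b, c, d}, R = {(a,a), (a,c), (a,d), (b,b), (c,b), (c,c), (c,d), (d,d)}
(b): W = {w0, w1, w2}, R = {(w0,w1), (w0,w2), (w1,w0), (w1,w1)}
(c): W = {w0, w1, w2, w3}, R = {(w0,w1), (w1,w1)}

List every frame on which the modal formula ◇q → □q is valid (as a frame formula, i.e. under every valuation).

(c)

This is the axiom for partial functionality; its first-order frame correspondent is ∀x ∀y ∀z (Rxy ∧ Rxz → y = z).
(a): fails — a sees both a and c.
(b): fails — w0 sees both w1 and w2.
(c): condition met.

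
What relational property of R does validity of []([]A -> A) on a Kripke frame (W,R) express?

shift-reflexivity: forall x forall y (Rxy -> Ryy)

Suppose □(□A→A) is valid. Take Rxy and set V(A)={w : Ryw}. Then at y, □A holds; since □(□A→A) at x, □A→A at y, so A at y, i.e. Ryy.
The converse is a direct semantic check.
Frame condition: forall x forall y (Rxy -> Ryy).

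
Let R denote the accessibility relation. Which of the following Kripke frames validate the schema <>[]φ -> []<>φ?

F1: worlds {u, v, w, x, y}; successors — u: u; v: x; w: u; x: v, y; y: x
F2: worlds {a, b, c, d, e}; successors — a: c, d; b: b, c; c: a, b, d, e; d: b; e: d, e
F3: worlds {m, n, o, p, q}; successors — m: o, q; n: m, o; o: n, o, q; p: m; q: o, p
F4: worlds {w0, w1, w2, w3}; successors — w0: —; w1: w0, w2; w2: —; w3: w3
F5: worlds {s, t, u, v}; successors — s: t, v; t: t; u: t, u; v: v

F1

The schema corresponds to convergence: forall x forall y forall z (Rxy & Rxz -> exists w (Ryw & Rzw)).
F1: holds.
F2: fails — Rcd and Rce but d and e have no common successor.
F3: fails — Rqp and Rqo but p and o have no common successor.
F4: fails — Rw1w2 and Rw1w2 but w2 and w2 have no common successor.
F5: fails — Rsv and Rst but v and t have no common successor.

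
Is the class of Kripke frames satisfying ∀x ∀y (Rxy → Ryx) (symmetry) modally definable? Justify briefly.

The condition is symmetry. A defining modal formula is r → □◇r.
Suppose r→□◇r is valid. Take Rxy and set V(r)={x}. Then r at x, so □◇r at x, so ◇r at y, so some z with Ryz has r; z=x, i.e. Ryx.

Definable; r → □◇r defines it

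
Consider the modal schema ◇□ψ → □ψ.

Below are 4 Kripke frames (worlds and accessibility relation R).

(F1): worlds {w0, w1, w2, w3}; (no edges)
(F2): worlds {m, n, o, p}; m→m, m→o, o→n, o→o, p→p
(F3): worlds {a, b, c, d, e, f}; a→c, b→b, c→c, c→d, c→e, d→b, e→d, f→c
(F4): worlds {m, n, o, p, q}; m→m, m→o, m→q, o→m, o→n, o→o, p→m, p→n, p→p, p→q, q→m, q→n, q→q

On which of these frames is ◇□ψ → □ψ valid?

(F1)

Frame correspondent (Sahlqvist): ∀x ∀y ∀z (Rxy ∧ Rxz → Ryz) — i.e. the Euclidean property.
(F1): holds.
(F2): fails — Rmo and Rmm but not Rom.
(F3): fails — Rcd and Rcc but not Rdc.
(F4): fails — Rmo and Rmq but not Roq.
Valid on: (F1).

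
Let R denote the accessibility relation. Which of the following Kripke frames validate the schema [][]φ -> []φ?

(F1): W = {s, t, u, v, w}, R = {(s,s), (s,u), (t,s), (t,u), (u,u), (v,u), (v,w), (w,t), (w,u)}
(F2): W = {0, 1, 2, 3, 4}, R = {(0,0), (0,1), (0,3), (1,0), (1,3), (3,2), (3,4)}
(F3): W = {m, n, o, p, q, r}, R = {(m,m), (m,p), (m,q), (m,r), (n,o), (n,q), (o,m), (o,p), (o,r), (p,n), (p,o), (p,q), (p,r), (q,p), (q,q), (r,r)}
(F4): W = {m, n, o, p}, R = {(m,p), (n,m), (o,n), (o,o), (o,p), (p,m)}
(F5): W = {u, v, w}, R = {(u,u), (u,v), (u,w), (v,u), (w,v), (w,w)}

(F5)

Frame correspondent (Sahlqvist): forall x forall y (Rxy -> exists z (Rxz & Rzy)) — i.e. density.
(F1): fails — Rwt but no z with Rwz and Rzt.
(F2): fails — R34 but no z with R3z and Rz4.
(F3): fails — Rpn but no z with Rpz and Rzn.
(F4): fails — Rpm but no z with Rpz and Rzm.
(F5): holds.
Valid on: (F5).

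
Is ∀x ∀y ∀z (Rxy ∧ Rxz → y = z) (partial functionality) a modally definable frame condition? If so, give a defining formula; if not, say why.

Yes — defined by ◇q → □q

Yes: it is partial functionality, defined by the CD schema ◇q → □q.
Suppose ◇q→□q is valid. Take Rxy, Rxz and set V(q)={y}. Then ◇q at x, so □q at x, so q at z, i.e. z=y.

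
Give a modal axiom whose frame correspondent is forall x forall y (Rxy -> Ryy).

□(□s → s)

This is shift-reflexivity; the standard corresponding axiom is T□: □(□s → s).
Suppose □(□s→s) is valid. Take Rxy and set V(s)={w : Ryw}. Then at y, □s holds; since □(□s→s) at x, □s→s at y, so s at y, i.e. Ryy.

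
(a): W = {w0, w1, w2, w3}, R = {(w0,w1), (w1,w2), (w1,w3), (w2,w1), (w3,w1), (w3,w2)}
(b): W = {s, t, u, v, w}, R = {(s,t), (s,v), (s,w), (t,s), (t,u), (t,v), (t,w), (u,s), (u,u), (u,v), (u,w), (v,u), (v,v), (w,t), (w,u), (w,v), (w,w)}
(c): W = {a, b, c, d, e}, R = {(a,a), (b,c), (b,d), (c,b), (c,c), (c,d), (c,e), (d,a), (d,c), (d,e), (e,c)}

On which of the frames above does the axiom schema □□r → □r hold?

(b), (c)

Frame correspondent (Sahlqvist): ∀x ∀y (Rxy → ∃z (Rxz ∧ Rzy)) — i.e. density.
(a): fails — Rw1w3 but no z with Rw1z and Rzw3.
(b): condition met.
(c): condition met.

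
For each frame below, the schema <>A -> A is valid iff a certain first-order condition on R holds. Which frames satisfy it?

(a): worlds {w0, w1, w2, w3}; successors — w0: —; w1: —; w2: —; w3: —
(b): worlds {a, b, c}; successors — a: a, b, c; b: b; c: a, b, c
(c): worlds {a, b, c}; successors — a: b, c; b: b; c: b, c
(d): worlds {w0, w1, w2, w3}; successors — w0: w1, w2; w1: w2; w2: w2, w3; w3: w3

Frame correspondent (Sahlqvist): forall x forall y (xRy -> exists w (y = w & x = w)) — i.e. a generalized confluence (Geach) condition.
(a): ✓.
(b): fails — aRb but b ≠ a.
(c): fails — aRb but b ≠ a.
(d): fails — w0Rw1 but w1 ≠ w0.

(a)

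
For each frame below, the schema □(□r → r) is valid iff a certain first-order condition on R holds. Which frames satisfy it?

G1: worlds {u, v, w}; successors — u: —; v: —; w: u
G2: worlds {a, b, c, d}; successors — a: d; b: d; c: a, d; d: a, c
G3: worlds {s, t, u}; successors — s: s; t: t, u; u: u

The schema corresponds to shift-reflexivity: ∀x ∀y (Rxy → Ryy).
G1: fails — Rwu but not Ruu.
G2: fails — Rcd but not Rdd.
G3: satisfies the condition.

G3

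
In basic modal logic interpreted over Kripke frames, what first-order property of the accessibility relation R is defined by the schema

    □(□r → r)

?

shift-reflexivity: ∀x ∀y (Rxy → Ryy)

Suppose □(□r→r) is valid. Take Rxy and set V(r)={w : Ryw}. Then at y, □r holds; since □(□r→r) at x, □r→r at y, so r at y, i.e. Ryy.
Conversely, on a frame with shift-reflexivity the schema holds at every world under every valuation.
So the correspondent is shift-reflexivity.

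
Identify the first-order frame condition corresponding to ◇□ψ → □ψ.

This is a form of the 5 axiom.
Its frame correspondent is the Euclidean property — ∀x ∀y ∀z (Rxy ∧ Rxz → Ryz).

The Euclidean property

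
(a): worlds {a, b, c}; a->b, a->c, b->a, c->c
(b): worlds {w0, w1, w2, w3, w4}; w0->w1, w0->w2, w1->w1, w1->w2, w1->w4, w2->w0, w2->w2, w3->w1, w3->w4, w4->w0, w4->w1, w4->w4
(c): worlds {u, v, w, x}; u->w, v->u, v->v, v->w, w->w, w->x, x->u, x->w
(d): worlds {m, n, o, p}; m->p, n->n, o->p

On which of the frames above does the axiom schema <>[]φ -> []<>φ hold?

The schema corresponds to convergence: forall x forall y forall z (Rxy & Rxz -> exists w (Ryw & Rzw)).
(a): fails — Rac and Rab but c and b have no common successor.
(b): ✓.
(c): ✓.
(d): fails — Rmp and Rmp but p and p have no common successor.
Valid on: (b), (c).

(b), (c)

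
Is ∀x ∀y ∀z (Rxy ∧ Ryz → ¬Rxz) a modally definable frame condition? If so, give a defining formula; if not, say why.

Not modally definable

Any modally definable frame class is closed under surjective bounded morphisms.
The 3-cycle (worlds a,b,c with a→b→c→a) is intransitive. Mapping every world to a single reflexive point • is a surjective bounded morphism; the reflexive point is not intransitive (R••∧R•• but R••).
So the class is not modally definable.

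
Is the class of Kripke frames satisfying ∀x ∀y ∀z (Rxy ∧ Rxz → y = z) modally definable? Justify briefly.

This is a Sahlqvist condition; the CD axiom ◇r → □r defines it.
Suppose ◇r→□r is valid. Take Rxy, Rxz and set V(r)={y}. Then ◇r at x, so □r at x, so r at z, i.e. z=y.

Yes, by ◇r → □r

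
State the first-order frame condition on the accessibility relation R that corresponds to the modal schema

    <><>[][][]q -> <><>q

This is a Sahlqvist (Geach-type) schema ◇^2□^3q → □^0◇^2q.
First-order correspondent: forall x forall y (x R^2 y -> exists w (y R^3 w & x R^2 w)).

forall x forall y (x R^2 y -> exists w (y R^3 w & x R^2 w))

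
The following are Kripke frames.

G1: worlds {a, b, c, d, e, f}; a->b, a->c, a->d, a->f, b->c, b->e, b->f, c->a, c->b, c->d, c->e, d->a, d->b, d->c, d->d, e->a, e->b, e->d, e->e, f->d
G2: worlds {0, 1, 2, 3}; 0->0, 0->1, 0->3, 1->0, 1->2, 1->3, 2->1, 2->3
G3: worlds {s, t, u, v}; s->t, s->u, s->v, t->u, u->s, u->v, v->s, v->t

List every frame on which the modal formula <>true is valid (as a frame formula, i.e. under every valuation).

G1, G3

The schema corresponds to seriality: forall x exists y Rxy.
G1: condition met.
G2: fails — world 3 has no successor.
G3: condition met.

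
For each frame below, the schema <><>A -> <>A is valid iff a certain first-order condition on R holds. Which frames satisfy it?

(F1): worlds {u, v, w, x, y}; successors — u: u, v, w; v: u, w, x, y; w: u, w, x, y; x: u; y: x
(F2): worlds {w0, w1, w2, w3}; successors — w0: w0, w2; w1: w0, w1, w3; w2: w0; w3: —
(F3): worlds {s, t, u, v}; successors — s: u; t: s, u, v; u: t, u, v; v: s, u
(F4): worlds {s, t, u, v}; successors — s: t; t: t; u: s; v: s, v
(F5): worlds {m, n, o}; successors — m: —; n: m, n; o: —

The schema corresponds to transitivity: forall x forall y forall z (Rxy & Ryz -> Rxz).
(F1): fails — Ruv and Rvx but not Rux.
(F2): fails — Rw1w0 and Rw0w2 but not Rw1w2.
(F3): fails — Ruv and Rvs but not Rus.
(F4): fails — Rus and Rst but not Rut.
(F5): holds.

(F5)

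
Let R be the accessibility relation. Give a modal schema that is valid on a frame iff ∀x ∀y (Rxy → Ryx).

The condition is symmetry. The B schema q → □◇q defines it.
Suppose q→□◇q is valid. Take Rxy and set V(q)={x}. Then q at x, so □◇q at x, so ◇q at y, so some z with Ryz has q; z=x, i.e. Ryx.

q → □◇q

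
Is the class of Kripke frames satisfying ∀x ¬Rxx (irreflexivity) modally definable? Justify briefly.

No

Any modally definable frame class is closed under surjective bounded morphisms.
The 3-cycle (worlds s,t,u with s→t→u→s) is irreflexive, and the map sending every world to a single reflexive point • is a surjective bounded morphism (forth: every edge maps to (•,•); back: every world has a successor). So any modal formula valid on the 3-cycle is also valid on the reflexive point, which is not irreflexive.
So no modal formula (or set of formulas) defines exactly the irreflexive frames.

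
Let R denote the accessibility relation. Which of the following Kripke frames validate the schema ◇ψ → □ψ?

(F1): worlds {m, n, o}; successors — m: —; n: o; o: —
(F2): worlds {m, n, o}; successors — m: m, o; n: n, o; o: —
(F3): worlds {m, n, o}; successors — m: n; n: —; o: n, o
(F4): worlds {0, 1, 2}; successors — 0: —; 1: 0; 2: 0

This is the axiom for partial functionality; its first-order frame correspondent is ∀x ∀y ∀z (Rxy ∧ Rxz → y = z).
(F1): ✓.
(F2): fails — m sees both m and o.
(F3): fails — o sees both n and o.
(F4): ✓.
Valid on: (F1), (F4).

(F1), (F4)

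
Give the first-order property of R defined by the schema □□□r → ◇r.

∀x ∃w (xR³w ∧ xRw)

This is a Sahlqvist (Geach-type) schema ◇^0□^3r → □^0◇^1r.
First-order correspondent: ∀x ∃w (xR³w ∧ xRw).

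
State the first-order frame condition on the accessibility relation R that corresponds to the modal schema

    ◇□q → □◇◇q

This is a Sahlqvist (Geach-type) schema ◇^1□^1q → □^1◇^2q.
Minimal-valuation argument: fix x; take any y with xR^1y and any z with xR^1z. Set V(q) to the set of worlds R-reachable from y in exactly 1 step. Then □^1q holds at y, so the antecedent holds at x; validity forces ◇^2q at z, giving a w with zR^2w and yR^1w.
First-order correspondent: ∀x ∀y ∀z ((xRy ∧ xRz) → ∃w (yRw ∧ zR²w)).

∀x ∀y ∀z ((xRy ∧ xRz) → ∃w (yRw ∧ zR²w))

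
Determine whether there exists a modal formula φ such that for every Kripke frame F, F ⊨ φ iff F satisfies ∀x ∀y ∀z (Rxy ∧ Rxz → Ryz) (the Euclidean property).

Yes, by ◇r → □◇r

This is a Sahlqvist condition; the 5 axiom ◇r → □◇r defines it.
Suppose ◇r→□◇r is valid. Take Rxy, Rxz and set V(r)={y}. Then ◇r at x, so □◇r at x, so ◇r at z, so some w with Rzw has r; w=y, i.e. Rzy. By symmetry of the argument, Ryz.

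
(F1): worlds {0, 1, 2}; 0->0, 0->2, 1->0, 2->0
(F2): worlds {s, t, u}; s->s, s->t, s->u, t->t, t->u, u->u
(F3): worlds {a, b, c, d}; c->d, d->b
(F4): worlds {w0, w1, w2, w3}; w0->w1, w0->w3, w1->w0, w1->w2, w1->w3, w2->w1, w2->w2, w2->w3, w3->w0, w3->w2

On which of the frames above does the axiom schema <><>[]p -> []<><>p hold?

The schema corresponds to a generalized confluence (Geach) condition: forall x forall y forall z ((x R^2 y & xRz) -> exists w (yRw & z R^2 w)).
(F1): condition met.
(F2): condition met.
(F3): fails — cR²b, cRd but no w with bRw and dR²w.
(F4): condition met.
Valid on: (F1), (F2), (F4).

(F1), (F2), (F4)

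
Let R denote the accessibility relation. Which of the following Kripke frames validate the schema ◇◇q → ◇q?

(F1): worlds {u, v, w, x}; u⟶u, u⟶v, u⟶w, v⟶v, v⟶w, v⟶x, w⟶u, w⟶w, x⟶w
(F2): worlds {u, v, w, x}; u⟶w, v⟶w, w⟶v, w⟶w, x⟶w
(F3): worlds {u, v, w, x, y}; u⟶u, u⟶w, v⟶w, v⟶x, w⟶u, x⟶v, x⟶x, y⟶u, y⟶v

Frame correspondent (Sahlqvist): ∀x ∀y ∀z (Rxy ∧ Ryz → Rxz) — i.e. transitivity.
(F1): fails — Ruv and Rvx but not Rux.
(F2): fails — Rxw and Rwv but not Rxv.
(F3): fails — Rwu and Ruw but not Rww.

none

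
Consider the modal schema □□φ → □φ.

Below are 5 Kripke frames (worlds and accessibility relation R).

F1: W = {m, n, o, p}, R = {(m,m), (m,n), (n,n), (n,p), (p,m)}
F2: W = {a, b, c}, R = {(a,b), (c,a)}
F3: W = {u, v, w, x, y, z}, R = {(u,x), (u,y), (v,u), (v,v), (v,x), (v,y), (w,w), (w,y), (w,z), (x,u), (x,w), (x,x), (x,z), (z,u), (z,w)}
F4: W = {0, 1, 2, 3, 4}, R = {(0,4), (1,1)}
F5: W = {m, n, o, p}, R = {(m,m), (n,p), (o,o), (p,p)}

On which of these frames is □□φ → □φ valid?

F1, F5

The schema corresponds to density: ∀x ∀y (Rxy → ∃z (Rxz ∧ Rzy)).
F1: satisfies the condition.
F2: fails — Rca but no z with Rcz and Rza.
F3: fails — Ruy but no t with Rut and Rty.
F4: fails — R04 but no z with R0z and Rz4.
F5: satisfies the condition.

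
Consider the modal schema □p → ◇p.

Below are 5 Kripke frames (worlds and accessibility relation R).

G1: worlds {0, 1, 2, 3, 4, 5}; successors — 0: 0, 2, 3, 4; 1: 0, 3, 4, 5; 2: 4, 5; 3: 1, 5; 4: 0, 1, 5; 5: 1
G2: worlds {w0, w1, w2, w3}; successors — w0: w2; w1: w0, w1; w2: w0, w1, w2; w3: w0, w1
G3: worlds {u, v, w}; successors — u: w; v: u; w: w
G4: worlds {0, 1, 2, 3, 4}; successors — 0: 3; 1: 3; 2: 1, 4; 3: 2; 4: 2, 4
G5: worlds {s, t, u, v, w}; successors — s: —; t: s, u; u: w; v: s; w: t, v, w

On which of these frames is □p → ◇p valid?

G1, G2, G3, G4

Frame correspondent (Sahlqvist): ∀x ∃y Rxy — i.e. seriality.
G1: holds.
G2: holds.
G3: holds.
G4: holds.
G5: fails — world s has no successor.
Valid on: G1, G2, G3, G4.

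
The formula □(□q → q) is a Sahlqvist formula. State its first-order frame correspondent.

Shift-reflexivity

Suppose □(□q→q) is valid. Take Rxy and set V(q)={w : Ryw}. Then at y, □q holds; since □(□q→q) at x, □q→q at y, so q at y, i.e. Ryy.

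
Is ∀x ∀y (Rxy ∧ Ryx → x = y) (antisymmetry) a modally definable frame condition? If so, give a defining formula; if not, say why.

No

Any modally definable frame class is closed under surjective bounded morphisms.
The 8-cycle (worlds a,b,c,d,e,f,g,h with a→b→c→d→e→f→g→h→a) is antisymmetric. Sending even-indexed worlds to • and odd-indexed worlds to ∘ is a surjective bounded morphism onto the two-world frame with •↔∘, which is not antisymmetric.
So no modal formula (or set of formulas) defines exactly the antisymmetric frames.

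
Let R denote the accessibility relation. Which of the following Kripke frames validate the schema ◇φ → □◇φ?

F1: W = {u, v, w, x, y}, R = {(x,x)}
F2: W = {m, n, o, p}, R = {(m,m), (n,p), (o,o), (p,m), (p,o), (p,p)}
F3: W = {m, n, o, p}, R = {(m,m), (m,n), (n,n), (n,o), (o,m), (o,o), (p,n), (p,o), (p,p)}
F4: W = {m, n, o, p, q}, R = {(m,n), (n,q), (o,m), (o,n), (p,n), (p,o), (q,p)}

This is the axiom for the Euclidean property; its first-order frame correspondent is ∀x ∀y ∀z (Rxy ∧ Rxz → Ryz).
F1: ✓.
F2: fails — Rpm and Rpo but not Rmo.
F3: fails — Rmn and Rmm but not Rnm.
F4: fails — Rmn and Rmn but not Rnn.
Valid on: F1.

F1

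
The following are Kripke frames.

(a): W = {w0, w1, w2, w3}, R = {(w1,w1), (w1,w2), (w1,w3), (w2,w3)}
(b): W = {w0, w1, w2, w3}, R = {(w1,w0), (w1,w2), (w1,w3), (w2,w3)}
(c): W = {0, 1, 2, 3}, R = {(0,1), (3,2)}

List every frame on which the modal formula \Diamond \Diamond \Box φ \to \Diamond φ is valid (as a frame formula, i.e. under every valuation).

(c)

The schema corresponds to a generalized confluence (Geach) condition: \forall x \forall y (x R^2 y \to \exists w (yRw \wedge xRw)).
(a): fails — w1R²w3 but no w with w3Rw and w1Rw.
(b): fails — w1R²w3 but no w with w3Rw and w1Rw.
(c): holds.
Valid on: (c).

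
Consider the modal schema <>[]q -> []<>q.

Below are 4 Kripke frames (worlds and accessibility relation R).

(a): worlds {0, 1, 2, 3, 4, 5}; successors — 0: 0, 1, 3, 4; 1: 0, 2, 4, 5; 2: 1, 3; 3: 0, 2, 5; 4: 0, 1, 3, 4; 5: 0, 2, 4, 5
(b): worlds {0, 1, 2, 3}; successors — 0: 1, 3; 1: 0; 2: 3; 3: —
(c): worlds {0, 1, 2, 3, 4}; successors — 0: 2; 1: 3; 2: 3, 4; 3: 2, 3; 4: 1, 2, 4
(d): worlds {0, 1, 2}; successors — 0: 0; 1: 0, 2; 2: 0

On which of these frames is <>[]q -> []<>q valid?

(d)

The schema corresponds to convergence: forall x forall y forall z (Rxy & Rxz -> exists w (Ryw & Rzw)).
(a): fails — R12 and R15 but 2 and 5 have no common successor.
(b): fails — R01 and R03 but 1 and 3 have no common successor.
(c): fails — R44 and R41 but 4 and 1 have no common successor.
(d): ✓.
Valid on: (d).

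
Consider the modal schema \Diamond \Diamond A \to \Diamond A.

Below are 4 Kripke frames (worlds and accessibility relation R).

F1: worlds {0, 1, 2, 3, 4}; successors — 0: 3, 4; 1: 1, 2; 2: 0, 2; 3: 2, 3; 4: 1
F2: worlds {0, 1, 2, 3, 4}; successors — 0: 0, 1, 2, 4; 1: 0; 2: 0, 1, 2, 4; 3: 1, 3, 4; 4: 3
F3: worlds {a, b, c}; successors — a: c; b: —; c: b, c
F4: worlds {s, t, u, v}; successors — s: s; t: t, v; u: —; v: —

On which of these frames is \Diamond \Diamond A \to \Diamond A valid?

F4

Frame correspondent (Sahlqvist): \forall x \forall y \forall z (Rxy \wedge Ryz \to Rxz) — i.e. transitivity.
F1: fails — R32 and R20 but not R30.
F2: fails — R10 and R02 but not R12.
F3: fails — Rac and Rcb but not Rab.
F4: holds.
Valid on: F4.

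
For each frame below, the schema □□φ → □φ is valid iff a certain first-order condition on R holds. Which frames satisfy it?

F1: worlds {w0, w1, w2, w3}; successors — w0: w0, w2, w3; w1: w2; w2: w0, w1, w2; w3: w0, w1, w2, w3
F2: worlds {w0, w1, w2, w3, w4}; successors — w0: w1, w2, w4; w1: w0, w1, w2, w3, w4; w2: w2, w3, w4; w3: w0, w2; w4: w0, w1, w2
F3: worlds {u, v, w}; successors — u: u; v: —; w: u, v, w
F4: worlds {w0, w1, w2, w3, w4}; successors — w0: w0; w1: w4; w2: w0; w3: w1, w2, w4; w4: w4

Frame correspondent (Sahlqvist): ∀x ∀y (Rxy → ∃z (Rxz ∧ Rzy)) — i.e. density.
F1: holds.
F2: fails — Rw3w0 but no z with Rw3z and Rzw0.
F3: holds.
F4: fails — Rw3w1 but no z with Rw3z and Rzw1.
Valid on: F1, F3.

F1, F3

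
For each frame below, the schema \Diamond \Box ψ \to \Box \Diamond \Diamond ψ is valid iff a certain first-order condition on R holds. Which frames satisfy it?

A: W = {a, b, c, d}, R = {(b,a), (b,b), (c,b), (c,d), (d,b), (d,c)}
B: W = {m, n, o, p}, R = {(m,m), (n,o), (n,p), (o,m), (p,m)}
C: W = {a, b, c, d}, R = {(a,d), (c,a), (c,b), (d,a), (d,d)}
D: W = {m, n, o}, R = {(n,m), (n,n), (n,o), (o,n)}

B

Frame correspondent (Sahlqvist): \forall x \forall y \forall z ((xRy \wedge xRz) \to \exists w (yRw \wedge z R^2 w)) — i.e. a generalized confluence (Geach) condition.
A: fails — bRa, bRa but no w with aRw and aR²w.
B: satisfies the condition.
C: fails — cRa, cRb but no w with aRw and bR²w.
D: fails — nRm, nRm but no w with mRw and mR²w.
Valid on: B.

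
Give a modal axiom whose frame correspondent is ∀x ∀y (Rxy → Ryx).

This is symmetry; the standard corresponding axiom is B: r → □◇r.

r → □◇r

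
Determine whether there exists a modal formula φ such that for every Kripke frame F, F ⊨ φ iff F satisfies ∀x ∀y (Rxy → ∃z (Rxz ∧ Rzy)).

The condition is density. A defining modal formula is □□p → □p.
Suppose □□p→□p is valid. Take Rxy and set V(p)={w : xR²w}. Then □□p at x, so □p at x, so p at y, i.e. ∃z(Rxz∧Rzy).

Yes — defined by □□p → □p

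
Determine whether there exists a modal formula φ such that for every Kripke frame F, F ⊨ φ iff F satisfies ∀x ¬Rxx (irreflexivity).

Any modally definable frame class is closed under surjective bounded morphisms.
The 3-cycle (worlds 0,1,2 with 0→1→2→0) is irreflexive, and the map sending every world to a single reflexive point • is a surjective bounded morphism (forth: every edge maps to (•,•); back: every world has a successor). So any modal formula valid on the 3-cycle is also valid on the reflexive point, which is not irreflexive.
So no modal formula (or set of formulas) defines exactly the irreflexive frames.

Not modally definable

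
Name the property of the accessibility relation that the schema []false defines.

□⊥ is valid iff no world has any successor (otherwise □⊥ fails at any world with one).
Conversely, on a frame with emptiness of R the schema holds at every world under every valuation.
So the correspondent is emptiness of R.

emptiness of R: forall x forall y ~Rxy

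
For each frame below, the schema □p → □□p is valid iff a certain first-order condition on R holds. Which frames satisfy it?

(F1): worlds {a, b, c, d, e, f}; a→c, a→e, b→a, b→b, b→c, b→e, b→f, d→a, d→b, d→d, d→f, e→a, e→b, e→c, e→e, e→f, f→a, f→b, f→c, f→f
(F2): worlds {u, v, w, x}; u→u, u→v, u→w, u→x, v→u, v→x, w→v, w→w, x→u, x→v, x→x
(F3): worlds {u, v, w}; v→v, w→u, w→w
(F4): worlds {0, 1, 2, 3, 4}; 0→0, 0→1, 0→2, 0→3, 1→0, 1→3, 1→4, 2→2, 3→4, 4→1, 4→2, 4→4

This is the axiom for transitivity; its first-order frame correspondent is ∀x ∀y ∀z (Rxy ∧ Ryz → Rxz).
(F1): fails — Rdf and Rfc but not Rdc.
(F2): fails — Rvu and Ruv but not Rvv.
(F3): satisfies the condition.
(F4): fails — R10 and R02 but not R12.
Valid on: (F3).

(F3)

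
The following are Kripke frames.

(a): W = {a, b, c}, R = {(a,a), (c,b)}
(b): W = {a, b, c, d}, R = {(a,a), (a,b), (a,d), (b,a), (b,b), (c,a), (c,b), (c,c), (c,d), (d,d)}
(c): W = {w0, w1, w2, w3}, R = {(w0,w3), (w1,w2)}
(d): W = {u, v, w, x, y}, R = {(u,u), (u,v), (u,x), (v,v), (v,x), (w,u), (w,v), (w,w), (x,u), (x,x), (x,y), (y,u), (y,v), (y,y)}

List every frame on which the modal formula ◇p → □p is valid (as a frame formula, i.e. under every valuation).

(a), (c)

The schema corresponds to partial functionality: ∀x ∀y ∀z (Rxy ∧ Rxz → y = z).
(a): holds.
(b): fails — a sees both a and b.
(c): holds.
(d): fails — u sees both u and v.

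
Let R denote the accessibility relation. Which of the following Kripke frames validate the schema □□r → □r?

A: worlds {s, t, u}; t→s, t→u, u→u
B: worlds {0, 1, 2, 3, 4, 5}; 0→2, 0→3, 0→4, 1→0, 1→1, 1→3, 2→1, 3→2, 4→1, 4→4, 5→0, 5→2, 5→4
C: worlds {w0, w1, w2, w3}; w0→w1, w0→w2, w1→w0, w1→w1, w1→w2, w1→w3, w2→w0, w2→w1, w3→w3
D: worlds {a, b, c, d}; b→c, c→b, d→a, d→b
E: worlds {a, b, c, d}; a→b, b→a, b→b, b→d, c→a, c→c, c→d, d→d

This is the axiom for density; its first-order frame correspondent is ∀x ∀y (Rxy → ∃z (Rxz ∧ Rzy)).
A: fails — Rts but no z with Rtz and Rzs.
B: fails — R32 but no z with R3z and Rz2.
C: holds.
D: fails — Rdb but no z with Rdz and Rzb.
E: holds.
Valid on: C, E.

C, E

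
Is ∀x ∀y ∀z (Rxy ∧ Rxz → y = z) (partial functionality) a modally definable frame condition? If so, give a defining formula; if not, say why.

This is a Sahlqvist condition; the CD axiom ◇r → □r defines it.
Suppose ◇r→□r is valid. Take Rxy, Rxz and set V(r)={y}. Then ◇r at x, so □r at x, so r at z, i.e. z=y.

Definable; ◇r → □r defines it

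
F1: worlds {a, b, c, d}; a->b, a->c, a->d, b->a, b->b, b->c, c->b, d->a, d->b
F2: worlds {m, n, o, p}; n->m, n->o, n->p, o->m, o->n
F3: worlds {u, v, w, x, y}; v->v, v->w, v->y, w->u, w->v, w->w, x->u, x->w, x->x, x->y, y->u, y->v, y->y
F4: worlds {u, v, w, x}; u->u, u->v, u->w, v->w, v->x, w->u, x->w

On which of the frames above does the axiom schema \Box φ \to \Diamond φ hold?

The schema corresponds to seriality: \forall x \exists y Rxy.
F1: holds.
F2: fails — world m has no successor.
F3: fails — world u has no successor.
F4: holds.

F1, F4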